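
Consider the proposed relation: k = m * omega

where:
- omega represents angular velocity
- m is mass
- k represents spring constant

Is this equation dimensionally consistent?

No

omega (angular velocity) has dimensions [T^-1].
m (mass) has dimensions [M].
k (spring constant) has dimensions [M T^-2].

Left side: [M T^-2]
Right side: [M T^-1]

The two sides have different dimensions, so the equation is NOT dimensionally consistent.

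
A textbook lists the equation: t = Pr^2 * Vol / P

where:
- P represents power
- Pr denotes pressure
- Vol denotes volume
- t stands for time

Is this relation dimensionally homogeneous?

No

P (power) has dimensions [L^2 M T^-3].
Pr (pressure) has dimensions [L^-1 M T^-2].
Vol (volume) has dimensions [L^3].
t (time) has dimensions [T].

Left side: [T]
Right side: [L^-1 M T^-1]

The two sides have different dimensions, so the equation is NOT dimensionally consistent.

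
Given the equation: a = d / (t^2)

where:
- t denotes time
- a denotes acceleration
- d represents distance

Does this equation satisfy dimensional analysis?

Yes

t (time) has dimensions [T].
a (acceleration) has dimensions [L T^-2].
d (distance) has dimensions [L].

Left side: [L T^-2]
Right side: [L T^-2]

Both sides have the same dimensions, so the equation is dimensionally consistent.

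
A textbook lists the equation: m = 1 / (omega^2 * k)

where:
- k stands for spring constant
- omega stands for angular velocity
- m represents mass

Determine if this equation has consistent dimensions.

No

k (spring constant) has dimensions [M T^-2].
omega (angular velocity) has dimensions [T^-1].
m (mass) has dimensions [M].

Left side: [M]
Right side: [M^-1 T^4]

The two sides have different dimensions, so the equation is NOT dimensionally consistent.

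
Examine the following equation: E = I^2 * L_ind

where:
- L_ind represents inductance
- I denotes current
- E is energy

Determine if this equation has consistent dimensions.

Yes

L_ind (inductance) has dimensions [I^-2 L^2 M T^-2].
I (current) has dimensions [I].
E (energy) has dimensions [L^2 M T^-2].

Left side: [L^2 M T^-2]
Right side: [L^2 M T^-2]

Both sides have the same dimensions, so the equation is dimensionally consistent.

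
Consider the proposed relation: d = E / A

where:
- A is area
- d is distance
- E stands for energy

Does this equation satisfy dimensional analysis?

No

A (area) has dimensions [L^2].
d (distance) has dimensions [L].
E (energy) has dimensions [L^2 M T^-2].

Left side: [L]
Right side: [M T^-2]

The two sides have different dimensions, so the equation is NOT dimensionally consistent.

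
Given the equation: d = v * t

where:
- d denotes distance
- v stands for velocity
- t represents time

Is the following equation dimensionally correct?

Yes

d (distance) has dimensions [L].
v (velocity) has dimensions [L T^-1].
t (time) has dimensions [T].

Left side: [L]
Right side: [L]

Both sides have the same dimensions, so the equation is dimensionally consistent.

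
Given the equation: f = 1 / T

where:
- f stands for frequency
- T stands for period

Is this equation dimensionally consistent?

Yes

f (frequency) has dimensions [T^-1].
T (period) has dimensions [T].

Left side: [T^-1]
Right side: [T^-1]

Both sides have the same dimensions, so the equation is dimensionally consistent.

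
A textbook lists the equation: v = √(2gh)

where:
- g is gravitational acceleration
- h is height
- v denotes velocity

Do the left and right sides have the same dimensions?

Yes

g (gravitational acceleration) has dimensions [L T^-2].
h (height) has dimensions [L].
v (velocity) has dimensions [L T^-1].

Left side: [L T^-1]
Right side: [L T^-1]

Both sides have the same dimensions, so the equation is dimensionally consistent.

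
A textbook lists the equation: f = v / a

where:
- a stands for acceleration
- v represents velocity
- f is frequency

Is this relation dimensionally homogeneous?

No

a (acceleration) has dimensions [L T^-2].
v (velocity) has dimensions [L T^-1].
f (frequency) has dimensions [T^-1].

Left side: [T^-1]
Right side: [T]

The two sides have different dimensions, so the equation is NOT dimensionally consistent.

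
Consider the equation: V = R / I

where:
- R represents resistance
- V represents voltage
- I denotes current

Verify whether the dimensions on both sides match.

No

R (resistance) has dimensions [I^-2 L^2 M T^-3].
V (voltage) has dimensions [I^-1 L^2 M T^-3].
I (current) has dimensions [I].

Left side: [I^-1 L^2 M T^-3]
Right side: [I^-3 L^2 M T^-3]

The two sides have different dimensions, so the equation is NOT dimensionally consistent.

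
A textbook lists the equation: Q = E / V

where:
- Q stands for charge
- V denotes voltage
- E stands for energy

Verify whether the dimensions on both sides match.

Yes

Q (charge) has dimensions [I T].
V (voltage) has dimensions [I^-1 L^2 M T^-3].
E (energy) has dimensions [L^2 M T^-2].

Left side: [I T]
Right side: [I T]

Both sides have the same dimensions, so the equation is dimensionally consistent.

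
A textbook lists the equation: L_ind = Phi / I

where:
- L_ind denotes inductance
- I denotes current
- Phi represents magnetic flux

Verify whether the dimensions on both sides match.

Yes

L_ind (inductance) has dimensions [I^-2 L^2 M T^-2].
I (current) has dimensions [I].
Phi (magnetic flux) has dimensions [I^-1 L^2 M T^-2].

Left side: [I^-2 L^2 M T^-2]
Right side: [I^-2 L^2 M T^-2]

Both sides have the same dimensions, so the equation is dimensionally consistent.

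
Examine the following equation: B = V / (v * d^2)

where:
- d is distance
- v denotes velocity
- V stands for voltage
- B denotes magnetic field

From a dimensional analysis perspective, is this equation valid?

No

d (distance) has dimensions [L].
v (velocity) has dimensions [L T^-1].
V (voltage) has dimensions [I^-1 L^2 M T^-3].
B (magnetic field) has dimensions [I^-1 M T^-2].

Left side: [I^-1 M T^-2]
Right side: [I^-1 L^-1 M T^-2]

The two sides have different dimensions, so the equation is NOT dimensionally consistent.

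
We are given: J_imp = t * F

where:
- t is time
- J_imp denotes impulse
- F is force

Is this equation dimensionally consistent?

Yes

t (time) has dimensions [T].
J_imp (impulse) has dimensions [L M T^-1].
F (force) has dimensions [L M T^-2].

Left side: [L M T^-1]
Right side: [L M T^-1]

Both sides have the same dimensions, so the equation is dimensionally consistent.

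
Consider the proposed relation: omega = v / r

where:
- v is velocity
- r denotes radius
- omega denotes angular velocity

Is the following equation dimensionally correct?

Yes

v (velocity) has dimensions [L T^-1].
r (radius) has dimensions [L].
omega (angular velocity) has dimensions [T^-1].

Left side: [T^-1]
Right side: [T^-1]

Both sides have the same dimensions, so the equation is dimensionally consistent.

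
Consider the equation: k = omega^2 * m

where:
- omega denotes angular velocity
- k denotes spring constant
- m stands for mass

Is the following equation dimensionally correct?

Yes

omega (angular velocity) has dimensions [T^-1].
k (spring constant) has dimensions [M T^-2].
m (mass) has dimensions [M].

Left side: [M T^-2]
Right side: [M T^-2]

Both sides have the same dimensions, so the equation is dimensionally consistent.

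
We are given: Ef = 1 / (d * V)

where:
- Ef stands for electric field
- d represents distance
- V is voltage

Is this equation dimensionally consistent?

No

Ef (electric field) has dimensions [I^-1 L M T^-3].
d (distance) has dimensions [L].
V (voltage) has dimensions [I^-1 L^2 M T^-3].

Left side: [I^-1 L M T^-3]
Right side: [I L^-3 M^-1 T^3]

The two sides have different dimensions, so the equation is NOT dimensionally consistent.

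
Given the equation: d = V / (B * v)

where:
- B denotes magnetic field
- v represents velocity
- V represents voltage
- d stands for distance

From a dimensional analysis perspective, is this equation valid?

Yes

B (magnetic field) has dimensions [I^-1 M T^-2].
v (velocity) has dimensions [L T^-1].
V (voltage) has dimensions [I^-1 L^2 M T^-3].
d (distance) has dimensions [L].

Left side: [L]
Right side: [L]

Both sides have the same dimensions, so the equation is dimensionally consistent.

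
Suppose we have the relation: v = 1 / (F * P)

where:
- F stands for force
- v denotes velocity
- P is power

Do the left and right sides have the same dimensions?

No

F (force) has dimensions [L M T^-2].
v (velocity) has dimensions [L T^-1].
P (power) has dimensions [L^2 M T^-3].

Left side: [L T^-1]
Right side: [L^-3 M^-2 T^5]

The two sides have different dimensions, so the equation is NOT dimensionally consistent.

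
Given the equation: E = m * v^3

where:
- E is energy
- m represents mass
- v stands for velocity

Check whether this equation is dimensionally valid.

No

E (energy) has dimensions [L^2 M T^-2].
m (mass) has dimensions [M].
v (velocity) has dimensions [L T^-1].

Left side: [L^2 M T^-2]
Right side: [L^3 M T^-3]

The two sides have different dimensions, so the equation is NOT dimensionally consistent.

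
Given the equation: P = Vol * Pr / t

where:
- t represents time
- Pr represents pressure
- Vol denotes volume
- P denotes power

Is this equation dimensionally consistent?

Yes

t (time) has dimensions [T].
Pr (pressure) has dimensions [L^-1 M T^-2].
Vol (volume) has dimensions [L^3].
P (power) has dimensions [L^2 M T^-3].

Left side: [L^2 M T^-3]
Right side: [L^2 M T^-3]

Both sides have the same dimensions, so the equation is dimensionally consistent.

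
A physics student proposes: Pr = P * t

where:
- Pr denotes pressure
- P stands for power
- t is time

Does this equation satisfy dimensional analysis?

No

Pr (pressure) has dimensions [L^-1 M T^-2].
P (power) has dimensions [L^2 M T^-3].
t (time) has dimensions [T].

Left side: [L^-1 M T^-2]
Right side: [L^2 M T^-2]

The two sides have different dimensions, so the equation is NOT dimensionally consistent.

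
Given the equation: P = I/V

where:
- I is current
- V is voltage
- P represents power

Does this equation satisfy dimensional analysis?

No

I (current) has dimensions [I].
V (voltage) has dimensions [I^-1 L^2 M T^-3].
P (power) has dimensions [L^2 M T^-3].

Left side: [L^2 M T^-3]
Right side: [I^2 L^-2 M^-1 T^3]

The two sides have different dimensions, so the equation is NOT dimensionally consistent.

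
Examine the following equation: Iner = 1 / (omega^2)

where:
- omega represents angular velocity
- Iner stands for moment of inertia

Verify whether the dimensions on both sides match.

No

omega (angular velocity) has dimensions [T^-1].
Iner (moment of inertia) has dimensions [L^2 M].

Left side: [L^2 M]
Right side: [T^2]

The two sides have different dimensions, so the equation is NOT dimensionally consistent.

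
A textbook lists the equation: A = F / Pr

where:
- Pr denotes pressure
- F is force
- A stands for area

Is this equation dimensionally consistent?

Yes

Pr (pressure) has dimensions [L^-1 M T^-2].
F (force) has dimensions [L M T^-2].
A (area) has dimensions [L^2].

Left side: [L^2]
Right side: [L^2]

Both sides have the same dimensions, so the equation is dimensionally consistent.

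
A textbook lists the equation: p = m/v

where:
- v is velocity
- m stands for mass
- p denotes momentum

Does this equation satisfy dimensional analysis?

No

v (velocity) has dimensions [L T^-1].
m (mass) has dimensions [M].
p (momentum) has dimensions [L M T^-1].

Left side: [L M T^-1]
Right side: [L^-1 M T]

The two sides have different dimensions, so the equation is NOT dimensionally consistent.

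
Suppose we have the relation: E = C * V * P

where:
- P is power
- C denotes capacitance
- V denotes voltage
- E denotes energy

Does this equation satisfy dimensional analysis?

No

P (power) has dimensions [L^2 M T^-3].
C (capacitance) has dimensions [I^2 L^-2 M^-1 T^4].
V (voltage) has dimensions [I^-1 L^2 M T^-3].
E (energy) has dimensions [L^2 M T^-2].

Left side: [L^2 M T^-2]
Right side: [I L^2 M T^-2]

The two sides have different dimensions, so the equation is NOT dimensionally consistent.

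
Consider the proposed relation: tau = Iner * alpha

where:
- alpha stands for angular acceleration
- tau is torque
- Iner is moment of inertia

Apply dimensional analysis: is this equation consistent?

Yes

alpha (angular acceleration) has dimensions [T^-2].
tau (torque) has dimensions [L^2 M T^-2].
Iner (moment of inertia) has dimensions [L^2 M].

Left side: [L^2 M T^-2]
Right side: [L^2 M T^-2]

Both sides have the same dimensions, so the equation is dimensionally consistent.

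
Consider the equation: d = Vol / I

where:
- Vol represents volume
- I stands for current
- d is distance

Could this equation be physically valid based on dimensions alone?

No

Vol (volume) has dimensions [L^3].
I (current) has dimensions [I].
d (distance) has dimensions [L].

Left side: [L]
Right side: [I^-1 L^3]

The two sides have different dimensions, so the equation is NOT dimensionally consistent.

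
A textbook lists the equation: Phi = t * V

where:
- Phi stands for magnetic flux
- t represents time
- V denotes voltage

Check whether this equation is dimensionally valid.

Yes

Phi (magnetic flux) has dimensions [I^-1 L^2 M T^-2].
t (time) has dimensions [T].
V (voltage) has dimensions [I^-1 L^2 M T^-3].

Left side: [I^-1 L^2 M T^-2]
Right side: [I^-1 L^2 M T^-2]

Both sides have the same dimensions, so the equation is dimensionally consistent.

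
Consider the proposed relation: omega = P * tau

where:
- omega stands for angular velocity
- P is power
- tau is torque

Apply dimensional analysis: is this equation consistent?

No

omega (angular velocity) has dimensions [T^-1].
P (power) has dimensions [L^2 M T^-3].
tau (torque) has dimensions [L^2 M T^-2].

Left side: [T^-1]
Right side: [L^4 M^2 T^-5]

The two sides have different dimensions, so the equation is NOT dimensionally consistent.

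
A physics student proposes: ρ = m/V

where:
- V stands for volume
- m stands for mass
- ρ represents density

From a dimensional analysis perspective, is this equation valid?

Yes

V (volume) has dimensions [L^3].
m (mass) has dimensions [M].
ρ (density) has dimensions [L^-3 M].

Left side: [L^-3 M]
Right side: [L^-3 M]

Both sides have the same dimensions, so the equation is dimensionally consistent.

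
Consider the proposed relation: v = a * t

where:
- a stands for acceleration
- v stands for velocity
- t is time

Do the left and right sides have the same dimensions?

Yes

a (acceleration) has dimensions [L T^-2].
v (velocity) has dimensions [L T^-1].
t (time) has dimensions [T].

Left side: [L T^-1]
Right side: [L T^-1]

Both sides have the same dimensions, so the equation is dimensionally consistent.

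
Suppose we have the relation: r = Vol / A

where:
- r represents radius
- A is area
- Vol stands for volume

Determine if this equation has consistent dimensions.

Yes

r (radius) has dimensions [L].
A (area) has dimensions [L^2].
Vol (volume) has dimensions [L^3].

Left side: [L]
Right side: [L]

Both sides have the same dimensions, so the equation is dimensionally consistent.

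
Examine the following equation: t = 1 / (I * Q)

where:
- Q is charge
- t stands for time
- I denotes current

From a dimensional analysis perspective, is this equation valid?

No

Q (charge) has dimensions [I T].
t (time) has dimensions [T].
I (current) has dimensions [I].

Left side: [T]
Right side: [I^-2 T^-1]

The two sides have different dimensions, so the equation is NOT dimensionally consistent.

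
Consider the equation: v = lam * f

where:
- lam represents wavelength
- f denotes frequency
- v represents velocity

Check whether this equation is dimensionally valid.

Yes

lam (wavelength) has dimensions [L].
f (frequency) has dimensions [T^-1].
v (velocity) has dimensions [L T^-1].

Left side: [L T^-1]
Right side: [L T^-1]

Both sides have the same dimensions, so the equation is dimensionally consistent.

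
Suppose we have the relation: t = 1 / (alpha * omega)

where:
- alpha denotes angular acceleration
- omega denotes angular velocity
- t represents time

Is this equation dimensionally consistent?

No

alpha (angular acceleration) has dimensions [T^-2].
omega (angular velocity) has dimensions [T^-1].
t (time) has dimensions [T].

Left side: [T]
Right side: [T^3]

The two sides have different dimensions, so the equation is NOT dimensionally consistent.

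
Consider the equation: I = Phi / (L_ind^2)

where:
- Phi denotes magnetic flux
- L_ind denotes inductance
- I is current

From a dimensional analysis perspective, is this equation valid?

No

Phi (magnetic flux) has dimensions [I^-1 L^2 M T^-2].
L_ind (inductance) has dimensions [I^-2 L^2 M T^-2].
I (current) has dimensions [I].

Left side: [I]
Right side: [I^3 L^-2 M^-1 T^2]

The two sides have different dimensions, so the equation is NOT dimensionally consistent.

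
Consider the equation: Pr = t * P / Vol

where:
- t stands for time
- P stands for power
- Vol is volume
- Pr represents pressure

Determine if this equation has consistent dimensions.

Yes

t (time) has dimensions [T].
P (power) has dimensions [L^2 M T^-3].
Vol (volume) has dimensions [L^3].
Pr (pressure) has dimensions [L^-1 M T^-2].

Left side: [L^-1 M T^-2]
Right side: [L^-1 M T^-2]

Both sides have the same dimensions, so the equation is dimensionally consistent.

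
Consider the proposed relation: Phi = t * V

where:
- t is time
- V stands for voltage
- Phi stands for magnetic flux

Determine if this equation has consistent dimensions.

Yes

t (time) has dimensions [T].
V (voltage) has dimensions [I^-1 L^2 M T^-3].
Phi (magnetic flux) has dimensions [I^-1 L^2 M T^-2].

Left side: [I^-1 L^2 M T^-2]
Right side: [I^-1 L^2 M T^-2]

Both sides have the same dimensions, so the equation is dimensionally consistent.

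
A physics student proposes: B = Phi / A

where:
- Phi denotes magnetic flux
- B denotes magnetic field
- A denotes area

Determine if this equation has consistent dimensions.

Yes

Phi (magnetic flux) has dimensions [I^-1 L^2 M T^-2].
B (magnetic field) has dimensions [I^-1 M T^-2].
A (area) has dimensions [L^2].

Left side: [I^-1 M T^-2]
Right side: [I^-1 M T^-2]

Both sides have the same dimensions, so the equation is dimensionally consistent.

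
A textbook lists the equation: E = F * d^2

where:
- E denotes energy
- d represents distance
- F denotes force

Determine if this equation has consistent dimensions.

No

E (energy) has dimensions [L^2 M T^-2].
d (distance) has dimensions [L].
F (force) has dimensions [L M T^-2].

Left side: [L^2 M T^-2]
Right side: [L^3 M T^-2]

The two sides have different dimensions, so the equation is NOT dimensionally consistent.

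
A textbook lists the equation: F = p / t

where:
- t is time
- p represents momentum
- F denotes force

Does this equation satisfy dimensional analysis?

Yes

t (time) has dimensions [T].
p (momentum) has dimensions [L M T^-1].
F (force) has dimensions [L M T^-2].

Left side: [L M T^-2]
Right side: [L M T^-2]

Both sides have the same dimensions, so the equation is dimensionally consistent.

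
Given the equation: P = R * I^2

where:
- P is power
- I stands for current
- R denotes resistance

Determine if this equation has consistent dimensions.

Yes

P (power) has dimensions [L^2 M T^-3].
I (current) has dimensions [I].
R (resistance) has dimensions [I^-2 L^2 M T^-3].

Left side: [L^2 M T^-3]
Right side: [L^2 M T^-3]

Both sides have the same dimensions, so the equation is dimensionally consistent.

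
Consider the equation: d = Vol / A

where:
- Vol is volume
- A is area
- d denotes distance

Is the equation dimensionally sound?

Yes

Vol (volume) has dimensions [L^3].
A (area) has dimensions [L^2].
d (distance) has dimensions [L].

Left side: [L]
Right side: [L]

Both sides have the same dimensions, so the equation is dimensionally consistent.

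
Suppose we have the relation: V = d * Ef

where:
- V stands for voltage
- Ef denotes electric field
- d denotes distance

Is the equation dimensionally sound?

Yes

V (voltage) has dimensions [I^-1 L^2 M T^-3].
Ef (electric field) has dimensions [I^-1 L M T^-3].
d (distance) has dimensions [L].

Left side: [I^-1 L^2 M T^-3]
Right side: [I^-1 L^2 M T^-3]

Both sides have the same dimensions, so the equation is dimensionally consistent.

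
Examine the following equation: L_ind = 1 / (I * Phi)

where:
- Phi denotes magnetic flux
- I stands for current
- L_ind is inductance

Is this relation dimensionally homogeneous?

No

Phi (magnetic flux) has dimensions [I^-1 L^2 M T^-2].
I (current) has dimensions [I].
L_ind (inductance) has dimensions [I^-2 L^2 M T^-2].

Left side: [I^-2 L^2 M T^-2]
Right side: [L^-2 M^-1 T^2]

The two sides have different dimensions, so the equation is NOT dimensionally consistent.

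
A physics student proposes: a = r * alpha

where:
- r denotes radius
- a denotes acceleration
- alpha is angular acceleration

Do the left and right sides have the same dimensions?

Yes

r (radius) has dimensions [L].
a (acceleration) has dimensions [L T^-2].
alpha (angular acceleration) has dimensions [T^-2].

Left side: [L T^-2]
Right side: [L T^-2]

Both sides have the same dimensions, so the equation is dimensionally consistent.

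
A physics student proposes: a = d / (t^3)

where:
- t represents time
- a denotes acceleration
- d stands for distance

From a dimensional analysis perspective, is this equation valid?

No

t (time) has dimensions [T].
a (acceleration) has dimensions [L T^-2].
d (distance) has dimensions [L].

Left side: [L T^-2]
Right side: [L T^-3]

The two sides have different dimensions, so the equation is NOT dimensionally consistent.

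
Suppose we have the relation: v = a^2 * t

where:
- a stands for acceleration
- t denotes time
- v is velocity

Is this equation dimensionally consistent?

No

a (acceleration) has dimensions [L T^-2].
t (time) has dimensions [T].
v (velocity) has dimensions [L T^-1].

Left side: [L T^-1]
Right side: [L^2 T^-3]

The two sides have different dimensions, so the equation is NOT dimensionally consistent.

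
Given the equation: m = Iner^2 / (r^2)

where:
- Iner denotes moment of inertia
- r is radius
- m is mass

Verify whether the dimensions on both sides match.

No

Iner (moment of inertia) has dimensions [L^2 M].
r (radius) has dimensions [L].
m (mass) has dimensions [M].

Left side: [M]
Right side: [L^2 M^2]

The two sides have different dimensions, so the equation is NOT dimensionally consistent.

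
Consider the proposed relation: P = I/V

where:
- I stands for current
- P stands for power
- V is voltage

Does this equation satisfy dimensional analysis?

No

I (current) has dimensions [I].
P (power) has dimensions [L^2 M T^-3].
V (voltage) has dimensions [I^-1 L^2 M T^-3].

Left side: [L^2 M T^-3]
Right side: [I^2 L^-2 M^-1 T^3]

The two sides have different dimensions, so the equation is NOT dimensionally consistent.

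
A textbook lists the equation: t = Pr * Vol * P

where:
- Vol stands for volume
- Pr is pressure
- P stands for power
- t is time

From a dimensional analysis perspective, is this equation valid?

No

Vol (volume) has dimensions [L^3].
Pr (pressure) has dimensions [L^-1 M T^-2].
P (power) has dimensions [L^2 M T^-3].
t (time) has dimensions [T].

Left side: [T]
Right side: [L^4 M^2 T^-5]

The two sides have different dimensions, so the equation is NOT dimensionally consistent.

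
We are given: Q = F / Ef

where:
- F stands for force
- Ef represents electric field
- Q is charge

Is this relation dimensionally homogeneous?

Yes

F (force) has dimensions [L M T^-2].
Ef (electric field) has dimensions [I^-1 L M T^-3].
Q (charge) has dimensions [I T].

Left side: [I T]
Right side: [I T]

Both sides have the same dimensions, so the equation is dimensionally consistent.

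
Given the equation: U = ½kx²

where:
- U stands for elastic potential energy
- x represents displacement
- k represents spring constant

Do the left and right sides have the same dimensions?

Yes

U (elastic potential energy) has dimensions [L^2 M T^-2].
x (displacement) has dimensions [L].
k (spring constant) has dimensions [M T^-2].

Left side: [L^2 M T^-2]
Right side: [L^2 M T^-2]

Both sides have the same dimensions, so the equation is dimensionally consistent.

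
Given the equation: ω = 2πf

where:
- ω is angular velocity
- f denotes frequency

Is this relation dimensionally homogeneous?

Yes

ω (angular velocity) has dimensions [T^-1].
f (frequency) has dimensions [T^-1].

Left side: [T^-1]
Right side: [T^-1]

Both sides have the same dimensions, so the equation is dimensionally consistent.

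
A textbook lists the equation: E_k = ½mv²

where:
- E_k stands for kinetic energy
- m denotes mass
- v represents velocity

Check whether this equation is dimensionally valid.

Yes

E_k (kinetic energy) has dimensions [L^2 M T^-2].
m (mass) has dimensions [M].
v (velocity) has dimensions [L T^-1].

Left side: [L^2 M T^-2]
Right side: [L^2 M T^-2]

Both sides have the same dimensions, so the equation is dimensionally consistent.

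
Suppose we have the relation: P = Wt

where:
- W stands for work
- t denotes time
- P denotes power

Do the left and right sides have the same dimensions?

No

W (work) has dimensions [L^2 M T^-2].
t (time) has dimensions [T].
P (power) has dimensions [L^2 M T^-3].

Left side: [L^2 M T^-3]
Right side: [L^2 M T^-1]

The two sides have different dimensions, so the equation is NOT dimensionally consistent.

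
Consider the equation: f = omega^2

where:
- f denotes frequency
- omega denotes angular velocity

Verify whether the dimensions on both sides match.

No

f (frequency) has dimensions [T^-1].
omega (angular velocity) has dimensions [T^-1].

Left side: [T^-1]
Right side: [T^-2]

The two sides have different dimensions, so the equation is NOT dimensionally consistent.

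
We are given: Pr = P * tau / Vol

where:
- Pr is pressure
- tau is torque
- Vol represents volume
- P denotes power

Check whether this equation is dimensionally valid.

No

Pr (pressure) has dimensions [L^-1 M T^-2].
tau (torque) has dimensions [L^2 M T^-2].
Vol (volume) has dimensions [L^3].
P (power) has dimensions [L^2 M T^-3].

Left side: [L^-1 M T^-2]
Right side: [L M^2 T^-5]

The two sides have different dimensions, so the equation is NOT dimensionally consistent.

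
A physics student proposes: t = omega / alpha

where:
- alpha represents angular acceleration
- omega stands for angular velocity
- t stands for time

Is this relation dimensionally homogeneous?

Yes

alpha (angular acceleration) has dimensions [T^-2].
omega (angular velocity) has dimensions [T^-1].
t (time) has dimensions [T].

Left side: [T]
Right side: [T]

Both sides have the same dimensions, so the equation is dimensionally consistent.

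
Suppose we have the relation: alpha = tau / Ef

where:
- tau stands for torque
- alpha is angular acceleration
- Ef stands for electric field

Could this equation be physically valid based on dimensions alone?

No

tau (torque) has dimensions [L^2 M T^-2].
alpha (angular acceleration) has dimensions [T^-2].
Ef (electric field) has dimensions [I^-1 L M T^-3].

Left side: [T^-2]
Right side: [I L T]

The two sides have different dimensions, so the equation is NOT dimensionally consistent.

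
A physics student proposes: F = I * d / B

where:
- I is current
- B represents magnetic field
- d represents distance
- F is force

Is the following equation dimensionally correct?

No

I (current) has dimensions [I].
B (magnetic field) has dimensions [I^-1 M T^-2].
d (distance) has dimensions [L].
F (force) has dimensions [L M T^-2].

Left side: [L M T^-2]
Right side: [I^2 L M^-1 T^2]

The two sides have different dimensions, so the equation is NOT dimensionally consistent.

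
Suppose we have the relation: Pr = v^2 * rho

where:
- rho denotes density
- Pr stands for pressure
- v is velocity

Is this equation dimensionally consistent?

Yes

rho (density) has dimensions [L^-3 M].
Pr (pressure) has dimensions [L^-1 M T^-2].
v (velocity) has dimensions [L T^-1].

Left side: [L^-1 M T^-2]
Right side: [L^-1 M T^-2]

Both sides have the same dimensions, so the equation is dimensionally consistent.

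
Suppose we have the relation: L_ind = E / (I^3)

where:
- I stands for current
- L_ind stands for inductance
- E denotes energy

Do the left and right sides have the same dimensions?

No

I (current) has dimensions [I].
L_ind (inductance) has dimensions [I^-2 L^2 M T^-2].
E (energy) has dimensions [L^2 M T^-2].

Left side: [I^-2 L^2 M T^-2]
Right side: [I^-3 L^2 M T^-2]

The two sides have different dimensions, so the equation is NOT dimensionally consistent.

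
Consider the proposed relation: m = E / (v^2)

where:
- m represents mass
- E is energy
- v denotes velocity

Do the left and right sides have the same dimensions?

Yes

m (mass) has dimensions [M].
E (energy) has dimensions [L^2 M T^-2].
v (velocity) has dimensions [L T^-1].

Left side: [M]
Right side: [M]

Both sides have the same dimensions, so the equation is dimensionally consistent.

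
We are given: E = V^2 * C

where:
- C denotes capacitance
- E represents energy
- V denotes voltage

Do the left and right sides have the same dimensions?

Yes

C (capacitance) has dimensions [I^2 L^-2 M^-1 T^4].
E (energy) has dimensions [L^2 M T^-2].
V (voltage) has dimensions [I^-1 L^2 M T^-3].

Left side: [L^2 M T^-2]
Right side: [L^2 M T^-2]

Both sides have the same dimensions, so the equation is dimensionally consistent.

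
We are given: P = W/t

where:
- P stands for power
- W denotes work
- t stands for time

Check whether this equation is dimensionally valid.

Yes

P (power) has dimensions [L^2 M T^-3].
W (work) has dimensions [L^2 M T^-2].
t (time) has dimensions [T].

Left side: [L^2 M T^-3]
Right side: [L^2 M T^-3]

Both sides have the same dimensions, so the equation is dimensionally consistent.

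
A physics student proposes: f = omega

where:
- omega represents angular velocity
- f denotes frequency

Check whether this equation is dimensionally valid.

Yes

omega (angular velocity) has dimensions [T^-1].
f (frequency) has dimensions [T^-1].

Left side: [T^-1]
Right side: [T^-1]

Both sides have the same dimensions, so the equation is dimensionally consistent.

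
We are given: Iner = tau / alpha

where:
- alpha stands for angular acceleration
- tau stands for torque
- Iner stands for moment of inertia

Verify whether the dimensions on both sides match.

Yes

alpha (angular acceleration) has dimensions [T^-2].
tau (torque) has dimensions [L^2 M T^-2].
Iner (moment of inertia) has dimensions [L^2 M].

Left side: [L^2 M]
Right side: [L^2 M]

Both sides have the same dimensions, so the equation is dimensionally consistent.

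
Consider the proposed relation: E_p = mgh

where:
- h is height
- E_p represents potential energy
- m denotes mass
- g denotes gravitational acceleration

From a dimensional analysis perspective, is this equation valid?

Yes

h (height) has dimensions [L].
E_p (potential energy) has dimensions [L^2 M T^-2].
m (mass) has dimensions [M].
g (gravitational acceleration) has dimensions [L T^-2].

Left side: [L^2 M T^-2]
Right side: [L^2 M T^-2]

Both sides have the same dimensions, so the equation is dimensionally consistent.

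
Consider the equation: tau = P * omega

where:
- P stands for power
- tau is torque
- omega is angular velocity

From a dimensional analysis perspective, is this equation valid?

No

P (power) has dimensions [L^2 M T^-3].
tau (torque) has dimensions [L^2 M T^-2].
omega (angular velocity) has dimensions [T^-1].

Left side: [L^2 M T^-2]
Right side: [L^2 M T^-4]

The two sides have different dimensions, so the equation is NOT dimensionally consistent.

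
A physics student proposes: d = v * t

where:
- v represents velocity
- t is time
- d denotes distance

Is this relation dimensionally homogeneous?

Yes

v (velocity) has dimensions [L T^-1].
t (time) has dimensions [T].
d (distance) has dimensions [L].

Left side: [L]
Right side: [L]

Both sides have the same dimensions, so the equation is dimensionally consistent.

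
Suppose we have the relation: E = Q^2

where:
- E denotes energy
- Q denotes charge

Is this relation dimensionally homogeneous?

No

E (energy) has dimensions [L^2 M T^-2].
Q (charge) has dimensions [I T].

Left side: [L^2 M T^-2]
Right side: [I^2 T^2]

The two sides have different dimensions, so the equation is NOT dimensionally consistent.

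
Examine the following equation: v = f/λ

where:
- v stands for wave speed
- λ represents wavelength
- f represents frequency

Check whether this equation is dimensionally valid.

No

v (wave speed) has dimensions [L T^-1].
λ (wavelength) has dimensions [L].
f (frequency) has dimensions [T^-1].

Left side: [L T^-1]
Right side: [L^-1 T^-1]

The two sides have different dimensions, so the equation is NOT dimensionally consistent.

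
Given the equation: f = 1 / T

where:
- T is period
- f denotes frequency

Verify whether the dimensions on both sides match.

Yes

T (period) has dimensions [T].
f (frequency) has dimensions [T^-1].

Left side: [T^-1]
Right side: [T^-1]

Both sides have the same dimensions, so the equation is dimensionally consistent.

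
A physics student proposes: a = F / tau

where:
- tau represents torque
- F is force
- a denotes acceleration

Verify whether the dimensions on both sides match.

No

tau (torque) has dimensions [L^2 M T^-2].
F (force) has dimensions [L M T^-2].
a (acceleration) has dimensions [L T^-2].

Left side: [L T^-2]
Right side: [L^-1]

The two sides have different dimensions, so the equation is NOT dimensionally consistent.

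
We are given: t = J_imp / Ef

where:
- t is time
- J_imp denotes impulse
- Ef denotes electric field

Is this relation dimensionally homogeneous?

No

t (time) has dimensions [T].
J_imp (impulse) has dimensions [L M T^-1].
Ef (electric field) has dimensions [I^-1 L M T^-3].

Left side: [T]
Right side: [I T^2]

The two sides have different dimensions, so the equation is NOT dimensionally consistent.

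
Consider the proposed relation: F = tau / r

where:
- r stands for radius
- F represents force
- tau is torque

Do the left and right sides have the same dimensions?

Yes

r (radius) has dimensions [L].
F (force) has dimensions [L M T^-2].
tau (torque) has dimensions [L^2 M T^-2].

Left side: [L M T^-2]
Right side: [L M T^-2]

Both sides have the same dimensions, so the equation is dimensionally consistent.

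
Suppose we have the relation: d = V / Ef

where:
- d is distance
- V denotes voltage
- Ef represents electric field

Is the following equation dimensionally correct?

Yes

d (distance) has dimensions [L].
V (voltage) has dimensions [I^-1 L^2 M T^-3].
Ef (electric field) has dimensions [I^-1 L M T^-3].

Left side: [L]
Right side: [L]

Both sides have the same dimensions, so the equation is dimensionally consistent.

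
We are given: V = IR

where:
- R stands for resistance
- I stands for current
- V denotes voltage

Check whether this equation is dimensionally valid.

Yes

R (resistance) has dimensions [I^-2 L^2 M T^-3].
I (current) has dimensions [I].
V (voltage) has dimensions [I^-1 L^2 M T^-3].

Left side: [I^-1 L^2 M T^-3]
Right side: [I^-1 L^2 M T^-3]

Both sides have the same dimensions, so the equation is dimensionally consistent.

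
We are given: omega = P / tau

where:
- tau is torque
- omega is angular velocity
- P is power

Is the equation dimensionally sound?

Yes

tau (torque) has dimensions [L^2 M T^-2].
omega (angular velocity) has dimensions [T^-1].
P (power) has dimensions [L^2 M T^-3].

Left side: [T^-1]
Right side: [T^-1]

Both sides have the same dimensions, so the equation is dimensionally consistent.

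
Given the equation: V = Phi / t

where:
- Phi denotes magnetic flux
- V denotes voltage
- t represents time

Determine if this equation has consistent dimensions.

Yes

Phi (magnetic flux) has dimensions [I^-1 L^2 M T^-2].
V (voltage) has dimensions [I^-1 L^2 M T^-3].
t (time) has dimensions [T].

Left side: [I^-1 L^2 M T^-3]
Right side: [I^-1 L^2 M T^-3]

Both sides have the same dimensions, so the equation is dimensionally consistent.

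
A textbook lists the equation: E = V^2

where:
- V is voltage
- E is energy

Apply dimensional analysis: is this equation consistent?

No

V (voltage) has dimensions [I^-1 L^2 M T^-3].
E (energy) has dimensions [L^2 M T^-2].

Left side: [L^2 M T^-2]
Right side: [I^-2 L^4 M^2 T^-6]

The two sides have different dimensions, so the equation is NOT dimensionally consistent.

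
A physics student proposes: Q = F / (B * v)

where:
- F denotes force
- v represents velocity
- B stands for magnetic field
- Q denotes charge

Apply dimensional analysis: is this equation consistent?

Yes

F (force) has dimensions [L M T^-2].
v (velocity) has dimensions [L T^-1].
B (magnetic field) has dimensions [I^-1 M T^-2].
Q (charge) has dimensions [I T].

Left side: [I T]
Right side: [I T]

Both sides have the same dimensions, so the equation is dimensionally consistent.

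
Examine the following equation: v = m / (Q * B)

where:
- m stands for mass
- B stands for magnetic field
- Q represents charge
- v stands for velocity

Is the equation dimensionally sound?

No

m (mass) has dimensions [M].
B (magnetic field) has dimensions [I^-1 M T^-2].
Q (charge) has dimensions [I T].
v (velocity) has dimensions [L T^-1].

Left side: [L T^-1]
Right side: [T]

The two sides have different dimensions, so the equation is NOT dimensionally consistent.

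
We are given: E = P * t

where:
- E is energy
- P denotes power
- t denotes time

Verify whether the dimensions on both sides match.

Yes

E (energy) has dimensions [L^2 M T^-2].
P (power) has dimensions [L^2 M T^-3].
t (time) has dimensions [T].

Left side: [L^2 M T^-2]
Right side: [L^2 M T^-2]

Both sides have the same dimensions, so the equation is dimensionally consistent.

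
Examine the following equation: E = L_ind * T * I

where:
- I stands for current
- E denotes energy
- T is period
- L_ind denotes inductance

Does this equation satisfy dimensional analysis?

No

I (current) has dimensions [I].
E (energy) has dimensions [L^2 M T^-2].
T (period) has dimensions [T].
L_ind (inductance) has dimensions [I^-2 L^2 M T^-2].

Left side: [L^2 M T^-2]
Right side: [I^-1 L^2 M T^-1]

The two sides have different dimensions, so the equation is NOT dimensionally consistent.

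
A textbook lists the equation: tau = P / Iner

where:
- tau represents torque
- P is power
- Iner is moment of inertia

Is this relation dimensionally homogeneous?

No

tau (torque) has dimensions [L^2 M T^-2].
P (power) has dimensions [L^2 M T^-3].
Iner (moment of inertia) has dimensions [L^2 M].

Left side: [L^2 M T^-2]
Right side: [T^-3]

The two sides have different dimensions, so the equation is NOT dimensionally consistent.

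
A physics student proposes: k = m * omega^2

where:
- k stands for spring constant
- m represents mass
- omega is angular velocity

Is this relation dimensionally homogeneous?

Yes

k (spring constant) has dimensions [M T^-2].
m (mass) has dimensions [M].
omega (angular velocity) has dimensions [T^-1].

Left side: [M T^-2]
Right side: [M T^-2]

Both sides have the same dimensions, so the equation is dimensionally consistent.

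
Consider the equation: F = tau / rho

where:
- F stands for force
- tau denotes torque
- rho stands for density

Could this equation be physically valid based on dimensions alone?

No

F (force) has dimensions [L M T^-2].
tau (torque) has dimensions [L^2 M T^-2].
rho (density) has dimensions [L^-3 M].

Left side: [L M T^-2]
Right side: [L^5 T^-2]

The two sides have different dimensions, so the equation is NOT dimensionally consistent.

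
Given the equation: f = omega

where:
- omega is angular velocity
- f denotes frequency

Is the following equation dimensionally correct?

Yes

omega (angular velocity) has dimensions [T^-1].
f (frequency) has dimensions [T^-1].

Left side: [T^-1]
Right side: [T^-1]

Both sides have the same dimensions, so the equation is dimensionally consistent.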